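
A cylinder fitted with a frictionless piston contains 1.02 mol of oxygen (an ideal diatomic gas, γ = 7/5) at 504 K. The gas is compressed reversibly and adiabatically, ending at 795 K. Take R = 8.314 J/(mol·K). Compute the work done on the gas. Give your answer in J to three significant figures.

W ≈ 6170 J

Adiabatic ⇒ Q = 0, so W_by = −ΔU = nCᵥ(T₁ − T₂).
Cᵥ = 5R/2 = 20.79 J/(mol·K).
W = (1.02)(20.79)(504 − 795) = -6169 J.
Work on gas = −W_by = 6169 J.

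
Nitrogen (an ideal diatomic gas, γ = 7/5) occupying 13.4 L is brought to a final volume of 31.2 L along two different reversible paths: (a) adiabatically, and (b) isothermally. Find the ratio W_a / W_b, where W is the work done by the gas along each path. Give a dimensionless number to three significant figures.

W_a / W_b ≈ 0.849

Path (a) adiabatic: W = P₁V₁(1 − (V₁/V₂)^(γ−1))/(γ−1) → W_a/(P₁V₁) = 0.7171.
Path (b) isothermal: W = P₁V₁ ln(V₂/V₁) → W_b/(P₁V₁) = 0.8452.
W_a / W_b = 0.7171 / 0.8452 = 0.8485.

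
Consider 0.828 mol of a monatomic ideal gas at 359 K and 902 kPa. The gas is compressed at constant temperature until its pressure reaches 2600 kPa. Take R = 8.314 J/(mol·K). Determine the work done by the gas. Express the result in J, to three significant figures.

Isothermal process: W = nRT ln(V₂/V₁) = nRT ln(P₁/P₂).
W = (0.828)(8.314)(359) × ln(902/2600)
  = 2471 × ln(0.3469) = 2471 × -1.059
W_by_gas = -2616 J.

W ≈ -2620 J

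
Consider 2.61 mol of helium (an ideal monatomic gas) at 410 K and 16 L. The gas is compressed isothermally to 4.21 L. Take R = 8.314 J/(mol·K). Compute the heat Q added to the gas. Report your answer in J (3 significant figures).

Q ≈ -11900 J

Isothermal ⇒ ΔU = 0, so Q = W = nRT ln(V₂/V₁).
Q = (2.61)(8.314)(410) ln(4.21/16) = 8897 × -1.335 = -11878 J.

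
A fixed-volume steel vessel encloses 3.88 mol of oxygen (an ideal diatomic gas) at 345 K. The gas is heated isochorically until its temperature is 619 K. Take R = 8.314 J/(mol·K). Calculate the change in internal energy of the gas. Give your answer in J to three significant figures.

Constant volume ⇒ W = 0, so Q = ΔU = nCᵥΔT with Cᵥ = 5R/2 = 20.79 J/(mol·K).
ΔU = (3.88)(20.79)(619 − 345) = 22097 J.

ΔU ≈ 22100 J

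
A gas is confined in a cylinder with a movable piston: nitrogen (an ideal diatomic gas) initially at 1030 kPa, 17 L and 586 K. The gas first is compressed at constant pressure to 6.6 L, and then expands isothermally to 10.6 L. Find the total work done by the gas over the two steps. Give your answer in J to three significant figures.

W_total ≈ -7490 J

Step 1 (isobaric): W = PΔV = (1030 kPa)(6.6 − 17 L) = -10712 J.
After step 1: P = 1030 kPa, V = 6.6 L, T = 227.5 K.
Step 2 (isothermal): W = P₁V₁ ln(V₂/V₁) = (6798) ln(10.6/6.6) = 3221 J.
W_total = -10712 + 3221 = -7491 J.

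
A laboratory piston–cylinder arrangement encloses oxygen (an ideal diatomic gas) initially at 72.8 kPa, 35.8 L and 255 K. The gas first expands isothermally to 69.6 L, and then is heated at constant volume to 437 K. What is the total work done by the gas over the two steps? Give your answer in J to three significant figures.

Step 1 (isothermal): W = P₁V₁ ln(V₂/V₁) = (2606) ln(69.6/35.8) = 1733 J.
Step 2 (isochoric): W = 0 (constant volume).
W_total = 1733 + 0 = 1733 J.

W_total ≈ 1730 J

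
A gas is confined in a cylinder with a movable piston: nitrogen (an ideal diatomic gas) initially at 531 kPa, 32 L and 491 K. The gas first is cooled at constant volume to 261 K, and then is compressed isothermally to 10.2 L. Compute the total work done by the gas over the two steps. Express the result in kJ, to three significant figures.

W_total ≈ -10.3 kJ

Step 1 (isochoric): W = 0 (constant volume).
After step 1: P = 282.3 kPa (V unchanged).
Step 2 (isothermal): W = P₁V₁ ln(V₂/V₁) = (9032) ln(10.2/32) = -10327 J.
W_total = 0 − 10327 = -10327 J.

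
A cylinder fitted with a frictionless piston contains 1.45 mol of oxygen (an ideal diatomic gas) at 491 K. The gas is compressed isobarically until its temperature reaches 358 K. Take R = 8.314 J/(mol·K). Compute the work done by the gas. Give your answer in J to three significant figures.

Isobaric: W = P ΔV = nR ΔT.
W = (1.45)(8.314)(358 − 491) = -1603 J.

W ≈ -1600 J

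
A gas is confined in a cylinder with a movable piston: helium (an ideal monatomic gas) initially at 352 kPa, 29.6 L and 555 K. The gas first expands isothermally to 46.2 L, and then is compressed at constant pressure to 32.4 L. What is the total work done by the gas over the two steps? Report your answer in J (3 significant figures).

Step 1 (isothermal): W = P₁V₁ ln(V₂/V₁) = (10419) ln(46.2/29.6) = 4639 J.
After step 1: P = 225.5 kPa, V = 46.2 L, T = 555 K.
Step 2 (isobaric): W = PΔV = (225.5 kPa)(32.4 − 46.2 L) = -3112 J.
W_total = 4639 − 3112 = 1526 J.

W_total ≈ 1530 J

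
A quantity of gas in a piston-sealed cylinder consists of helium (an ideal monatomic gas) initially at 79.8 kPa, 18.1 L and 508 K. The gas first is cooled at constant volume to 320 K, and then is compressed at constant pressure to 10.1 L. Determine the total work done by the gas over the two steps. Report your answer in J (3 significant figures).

Step 1 (isochoric): W = 0 (constant volume).
After step 1: P = 50.27 kPa (V unchanged).
Step 2 (isobaric): W = PΔV = (50.27 kPa)(10.1 − 18.1 L) = -402.1 J.
W_total = 0 − 402.1 = -402.1 J.

W_total ≈ -402 J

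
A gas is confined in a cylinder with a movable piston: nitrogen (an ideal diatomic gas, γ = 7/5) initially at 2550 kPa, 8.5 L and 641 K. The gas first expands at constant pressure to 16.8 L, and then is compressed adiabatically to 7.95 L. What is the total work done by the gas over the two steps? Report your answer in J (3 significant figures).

W_total ≈ -16200 J

Step 1 (isobaric): W = PΔV = (2550 kPa)(16.8 − 8.5 L) = 21165 J.
After step 1: P = 2550 kPa, V = 16.8 L, T = 1267 K.
Step 2 (adiabatic): W = (P₁V₁ − P₂V₂)/(γ−1) = (42840 − 57786)/0.4 = -37366 J.
W_total = 21165 − 37366 = -16201 J.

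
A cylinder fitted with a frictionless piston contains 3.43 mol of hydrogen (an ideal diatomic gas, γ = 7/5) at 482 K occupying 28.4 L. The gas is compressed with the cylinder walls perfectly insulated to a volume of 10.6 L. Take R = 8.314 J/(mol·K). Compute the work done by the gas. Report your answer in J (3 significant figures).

Adiabatic: TV^(γ−1) = const with γ = 7/5.
T₂ = T₁ (V₁/V₂)^(γ−1) = 482 × (28.4/10.6)^0.4 = 482 × 1.483 = 714.9 K.
W_by = nCᵥ(T₁ − T₂) = (3.43)(20.79)(482 − 714.9) = -16605 J.

W ≈ -16600 J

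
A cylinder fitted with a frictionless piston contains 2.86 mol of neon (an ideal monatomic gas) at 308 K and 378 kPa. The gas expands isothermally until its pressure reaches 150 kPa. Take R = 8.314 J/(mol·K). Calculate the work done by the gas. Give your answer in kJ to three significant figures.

W ≈ 6.77 kJ

Isothermal process: W = nRT ln(V₂/V₁) = nRT ln(P₁/P₂).
W = (2.86)(8.314)(308) × ln(378/150)
  = 7324 × ln(2.52) = 7324 × 0.9243
W_by_gas = 6769 J.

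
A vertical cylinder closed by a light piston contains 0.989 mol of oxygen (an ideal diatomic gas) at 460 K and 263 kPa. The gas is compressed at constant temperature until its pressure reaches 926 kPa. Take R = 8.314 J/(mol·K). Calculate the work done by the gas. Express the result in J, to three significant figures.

W ≈ -4760 J

Isothermal process: W = nRT ln(V₂/V₁) = nRT ln(P₁/P₂).
W = (0.989)(8.314)(460) × ln(263/926)
  = 3782 × ln(0.284) = 3782 × -1.259
W_by_gas = -4761 J.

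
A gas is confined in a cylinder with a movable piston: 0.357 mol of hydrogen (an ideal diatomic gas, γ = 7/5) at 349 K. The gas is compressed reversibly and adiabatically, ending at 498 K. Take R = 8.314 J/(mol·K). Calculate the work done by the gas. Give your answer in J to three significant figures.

Adiabatic ⇒ Q = 0, so W_by = −ΔU = nCᵥ(T₁ − T₂).
Cᵥ = 5R/2 = 20.79 J/(mol·K).
W = (0.357)(20.79)(349 − 498) = -1106 J.

W ≈ -1110 J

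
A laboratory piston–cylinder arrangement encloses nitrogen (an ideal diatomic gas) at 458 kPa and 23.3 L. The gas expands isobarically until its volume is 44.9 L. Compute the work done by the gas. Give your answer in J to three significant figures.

Isobaric: W = P ΔV.
W = (458 kPa)(44.9 − 23.3 L) = (458)(21.6) = 9893 J.

W ≈ 9890 J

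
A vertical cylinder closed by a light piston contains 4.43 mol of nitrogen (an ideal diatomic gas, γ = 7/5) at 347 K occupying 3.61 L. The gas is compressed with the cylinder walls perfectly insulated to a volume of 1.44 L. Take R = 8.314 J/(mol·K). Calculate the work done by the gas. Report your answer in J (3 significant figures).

W ≈ -14200 J

Adiabatic: TV^(γ−1) = const with γ = 7/5.
T₂ = T₁ (V₁/V₂)^(γ−1) = 347 × (3.61/1.44)^0.4 = 347 × 1.444 = 501.2 K.
W_by = nCᵥ(T₁ − T₂) = (4.43)(20.79)(347 − 501.2) = -14196 J.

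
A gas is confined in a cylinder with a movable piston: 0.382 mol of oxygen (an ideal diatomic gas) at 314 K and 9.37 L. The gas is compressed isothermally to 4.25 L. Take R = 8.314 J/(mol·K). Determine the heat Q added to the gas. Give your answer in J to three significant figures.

Q ≈ -788 J

Isothermal ⇒ ΔU = 0, so Q = W = nRT ln(V₂/V₁).
Q = (0.382)(8.314)(314) ln(4.25/9.37) = 997.2 × -0.7906 = -788.4 J.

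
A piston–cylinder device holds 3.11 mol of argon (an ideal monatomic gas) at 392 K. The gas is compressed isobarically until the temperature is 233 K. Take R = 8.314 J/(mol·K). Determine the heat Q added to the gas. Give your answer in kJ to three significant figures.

Q ≈ -10.3 kJ

Isobaric: W = nRΔT = (3.11)(8.314)(-159) = -4111 J.
ΔU = nCᵥΔT with Cᵥ = 3R/2: ΔU = (3.11)(12.47)(-159) = -6167 J.
Q = ΔU + W = -6167 − 4111 = -10278 J.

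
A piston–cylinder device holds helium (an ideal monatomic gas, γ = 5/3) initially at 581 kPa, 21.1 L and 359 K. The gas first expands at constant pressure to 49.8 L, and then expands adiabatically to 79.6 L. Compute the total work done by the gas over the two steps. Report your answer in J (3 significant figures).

W_total ≈ 28300 J

Step 1 (isobaric): W = PΔV = (581 kPa)(49.8 − 21.1 L) = 16675 J.
After step 1: P = 581 kPa, V = 49.8 L, T = 847.3 K.
Step 2 (adiabatic): W = (P₁V₁ − P₂V₂)/(γ−1) = (28934 − 21165)/0.667 = 11653 J.
W_total = 16675 + 11653 = 28328 J.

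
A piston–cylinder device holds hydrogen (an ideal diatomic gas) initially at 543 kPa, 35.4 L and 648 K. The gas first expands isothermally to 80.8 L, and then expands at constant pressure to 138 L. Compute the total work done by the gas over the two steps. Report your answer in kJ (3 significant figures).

Step 1 (isothermal): W = P₁V₁ ln(V₂/V₁) = (19222) ln(80.8/35.4) = 15863 J.
After step 1: P = 237.9 kPa, V = 80.8 L, T = 648 K.
Step 2 (isobaric): W = PΔV = (237.9 kPa)(138 − 80.8 L) = 13608 J.
W_total = 15863 + 13608 = 29471 J.

W_total ≈ 29.5 kJ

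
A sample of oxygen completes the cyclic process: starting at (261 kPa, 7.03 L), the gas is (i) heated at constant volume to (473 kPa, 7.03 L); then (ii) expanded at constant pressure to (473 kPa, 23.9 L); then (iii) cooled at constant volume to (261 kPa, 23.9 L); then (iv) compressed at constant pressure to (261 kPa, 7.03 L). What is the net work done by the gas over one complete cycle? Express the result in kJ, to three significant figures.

W_net ≈ 3.58 kJ

Constant-volume legs do no work.
W(ii) = (473)(23.9 − 7.03) = 7980 J; W(iv) = (261)(7.03 − 23.9) = -4403 J.
W_net = 7980 − 4403 = 3576 J (the clockwise enclosed area).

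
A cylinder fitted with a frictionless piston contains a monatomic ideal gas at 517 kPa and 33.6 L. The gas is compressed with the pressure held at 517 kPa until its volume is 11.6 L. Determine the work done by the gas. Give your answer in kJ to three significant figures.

W ≈ -11.4 kJ

Isobaric: W = P ΔV.
W = (517 kPa)(11.6 − 33.6 L) = (517)(-22) = -11374 J.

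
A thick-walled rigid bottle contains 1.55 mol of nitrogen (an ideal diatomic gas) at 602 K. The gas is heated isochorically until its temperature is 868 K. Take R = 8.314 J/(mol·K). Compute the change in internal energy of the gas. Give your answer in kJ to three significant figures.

ΔU ≈ 8.57 kJ

Constant volume ⇒ W = 0, so Q = ΔU = nCᵥΔT with Cᵥ = 5R/2 = 20.79 J/(mol·K).
ΔU = (1.55)(20.79)(868 − 602) = 8570 J.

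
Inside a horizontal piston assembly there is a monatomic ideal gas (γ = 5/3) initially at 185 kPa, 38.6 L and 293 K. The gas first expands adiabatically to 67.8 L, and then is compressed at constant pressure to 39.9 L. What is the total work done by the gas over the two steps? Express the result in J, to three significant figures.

Step 1 (adiabatic): W = (P₁V₁ − P₂V₂)/(γ−1) = (7141 − 4905)/0.667 = 3354 J.
After step 1: P = 72.35 kPa, V = 67.8 L, T = 201.3 K.
Step 2 (isobaric): W = PΔV = (72.35 kPa)(39.9 − 67.8 L) = -2019 J.
W_total = 3354 − 2019 = 1335 J.

W_total ≈ 1340 J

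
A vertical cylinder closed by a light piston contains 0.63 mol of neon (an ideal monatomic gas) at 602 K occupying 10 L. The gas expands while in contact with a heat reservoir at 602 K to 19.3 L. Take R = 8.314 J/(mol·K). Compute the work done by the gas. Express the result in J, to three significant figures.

W ≈ 2070 J

Isothermal: W = nRT ln(V₂/V₁).
W = (0.63)(8.314)(602) × ln(19.3/10)
  = 3153 × 0.6575
W_by_gas = 2073 J.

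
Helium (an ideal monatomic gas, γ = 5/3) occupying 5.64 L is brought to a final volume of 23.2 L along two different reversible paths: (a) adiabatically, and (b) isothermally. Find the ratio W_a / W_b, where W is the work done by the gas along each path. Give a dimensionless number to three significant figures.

Path (a) adiabatic: W = P₁V₁(1 − (V₁/V₂)^(γ−1))/(γ−1) → W_a/(P₁V₁) = 0.9157.
Path (b) isothermal: W = P₁V₁ ln(V₂/V₁) → W_b/(P₁V₁) = 1.414.
W_a / W_b = 0.9157 / 1.414 = 0.6475.

W_a / W_b ≈ 0.647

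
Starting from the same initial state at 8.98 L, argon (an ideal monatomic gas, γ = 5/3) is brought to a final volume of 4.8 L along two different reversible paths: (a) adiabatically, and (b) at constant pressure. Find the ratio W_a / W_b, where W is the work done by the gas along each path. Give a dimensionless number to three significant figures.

W_a / W_b ≈ 1.67

Path (a) adiabatic: W = P₁V₁(1 − (V₁/V₂)^(γ−1))/(γ−1) → W_a/(P₁V₁) = -0.7774.
Path (b) isobaric: W = P₁(V₂ − V₁) → W_b/(P₁V₁) = -0.4655.
W_a / W_b = -0.7774 / -0.4655 = 1.67.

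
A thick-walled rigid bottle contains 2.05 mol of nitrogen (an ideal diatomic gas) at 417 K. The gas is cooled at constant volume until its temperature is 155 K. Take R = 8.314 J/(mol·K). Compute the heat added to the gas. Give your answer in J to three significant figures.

Q ≈ -11200 J

Constant volume ⇒ W = 0, so Q = ΔU = nCᵥΔT with Cᵥ = 5R/2 = 20.79 J/(mol·K).
ΔU = (2.05)(20.79)(155 − 417) = -11164 J.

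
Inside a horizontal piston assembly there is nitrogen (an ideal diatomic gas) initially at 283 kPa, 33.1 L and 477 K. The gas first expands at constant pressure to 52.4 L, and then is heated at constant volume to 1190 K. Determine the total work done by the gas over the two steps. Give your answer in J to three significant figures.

Step 1 (isobaric): W = PΔV = (283 kPa)(52.4 − 33.1 L) = 5462 J.
Step 2 (isochoric): W = 0 (constant volume).
W_total = 5462 + 0 = 5462 J.

W_total ≈ 5460 J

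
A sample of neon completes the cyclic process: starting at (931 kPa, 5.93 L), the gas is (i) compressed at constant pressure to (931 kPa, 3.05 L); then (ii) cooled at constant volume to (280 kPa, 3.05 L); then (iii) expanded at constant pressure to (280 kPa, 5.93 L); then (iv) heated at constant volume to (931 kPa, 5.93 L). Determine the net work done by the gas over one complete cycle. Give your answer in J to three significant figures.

W_net ≈ -1870 J

Constant-volume legs do no work.
W(i) = (931)(3.05 − 5.93) = -2681 J; W(iii) = (280)(5.93 − 3.05) = 806.4 J.
W_net = -2681 + 806.4 = -1875 J (the counter-clockwise enclosed area).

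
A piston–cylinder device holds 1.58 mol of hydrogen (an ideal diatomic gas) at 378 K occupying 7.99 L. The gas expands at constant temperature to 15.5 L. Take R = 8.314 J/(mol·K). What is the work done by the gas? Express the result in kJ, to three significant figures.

W ≈ 3.29 kJ

Isothermal: W = nRT ln(V₂/V₁).
W = (1.58)(8.314)(378) × ln(15.5/7.99)
  = 4965 × 0.6626
W_by_gas = 3290 J.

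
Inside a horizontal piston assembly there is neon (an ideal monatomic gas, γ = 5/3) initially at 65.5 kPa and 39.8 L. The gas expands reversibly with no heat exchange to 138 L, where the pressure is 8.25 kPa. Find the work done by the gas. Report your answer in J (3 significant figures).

W ≈ 2200 J

Adiabatic: W = (P₁V₁ − P₂V₂)/(γ − 1) with γ = 5/3.
P₁V₁ = 2607 J, P₂V₂ = 1138 J.
W = (2607 − 1138) / 0.6667 = 2203 J.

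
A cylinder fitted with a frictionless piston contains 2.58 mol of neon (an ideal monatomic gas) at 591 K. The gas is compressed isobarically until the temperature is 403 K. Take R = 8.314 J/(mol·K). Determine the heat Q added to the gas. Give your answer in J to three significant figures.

Isobaric: W = nRΔT = (2.58)(8.314)(-188) = -4033 J.
ΔU = nCᵥΔT with Cᵥ = 3R/2: ΔU = (2.58)(12.47)(-188) = -6049 J.
Q = ΔU + W = -6049 − 4033 = -10082 J.

Q ≈ -10100 J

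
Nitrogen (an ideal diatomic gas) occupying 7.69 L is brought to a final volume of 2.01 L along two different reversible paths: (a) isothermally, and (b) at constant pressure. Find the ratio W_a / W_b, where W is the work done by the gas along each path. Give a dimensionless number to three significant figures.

W_a / W_b ≈ 1.82

Path (a) isothermal: W = P₁V₁ ln(V₂/V₁) → W_a/(P₁V₁) = -1.342.
Path (b) isobaric: W = P₁(V₂ − V₁) → W_b/(P₁V₁) = -0.7386.
W_a / W_b = -1.342 / -0.7386 = 1.817.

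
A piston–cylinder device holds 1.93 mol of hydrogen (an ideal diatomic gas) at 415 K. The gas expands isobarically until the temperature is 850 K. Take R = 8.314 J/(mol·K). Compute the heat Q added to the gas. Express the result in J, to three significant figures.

Isobaric: W = nRΔT = (1.93)(8.314)(435) = 6980 J.
ΔU = nCᵥΔT with Cᵥ = 5R/2: ΔU = (1.93)(20.79)(435) = 17450 J.
Q = ΔU + W = 17450 + 6980 = 24430 J.

Q ≈ 24400 J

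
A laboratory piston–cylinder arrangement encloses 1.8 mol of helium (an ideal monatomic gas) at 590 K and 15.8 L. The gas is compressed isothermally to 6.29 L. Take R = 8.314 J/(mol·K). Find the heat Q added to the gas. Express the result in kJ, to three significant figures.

Q ≈ -8.13 kJ

Isothermal ⇒ ΔU = 0, so Q = W = nRT ln(V₂/V₁).
Q = (1.8)(8.314)(590) ln(6.29/15.8) = 8829 × -0.921 = -8132 J.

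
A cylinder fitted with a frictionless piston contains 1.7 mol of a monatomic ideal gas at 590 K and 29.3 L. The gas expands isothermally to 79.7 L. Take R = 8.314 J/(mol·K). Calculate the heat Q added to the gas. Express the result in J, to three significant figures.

Isothermal ⇒ ΔU = 0, so Q = W = nRT ln(V₂/V₁).
Q = (1.7)(8.314)(590) ln(79.7/29.3) = 8339 × 1.001 = 8345 J.

Q ≈ 8340 J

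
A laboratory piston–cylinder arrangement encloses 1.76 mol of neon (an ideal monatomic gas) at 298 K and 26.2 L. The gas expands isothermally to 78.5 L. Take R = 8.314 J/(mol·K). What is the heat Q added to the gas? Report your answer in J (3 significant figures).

Q ≈ 4780 J

Isothermal ⇒ ΔU = 0, so Q = W = nRT ln(V₂/V₁).
Q = (1.76)(8.314)(298) ln(78.5/26.2) = 4361 × 1.097 = 4785 J.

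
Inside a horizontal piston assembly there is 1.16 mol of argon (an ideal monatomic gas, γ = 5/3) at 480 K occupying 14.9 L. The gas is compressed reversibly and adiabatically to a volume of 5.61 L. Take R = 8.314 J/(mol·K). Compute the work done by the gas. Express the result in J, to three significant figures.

W ≈ -6370 J

Adiabatic: TV^(γ−1) = const with γ = 5/3.
T₂ = T₁ (V₁/V₂)^(γ−1) = 480 × (14.9/5.61)^0.667 = 480 × 1.918 = 920.6 K.
W_by = nCᵥ(T₁ − T₂) = (1.16)(12.47)(480 − 920.6) = -6373 J.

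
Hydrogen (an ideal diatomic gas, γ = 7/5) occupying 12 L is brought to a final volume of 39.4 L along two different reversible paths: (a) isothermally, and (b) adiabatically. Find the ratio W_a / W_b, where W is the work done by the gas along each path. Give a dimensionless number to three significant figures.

W_a / W_b ≈ 1.26

Path (a) isothermal: W = P₁V₁ ln(V₂/V₁) → W_a/(P₁V₁) = 1.189.
Path (b) adiabatic: W = P₁V₁(1 − (V₁/V₂)^(γ−1))/(γ−1) → W_b/(P₁V₁) = 0.9461.
W_a / W_b = 1.189 / 0.9461 = 1.257.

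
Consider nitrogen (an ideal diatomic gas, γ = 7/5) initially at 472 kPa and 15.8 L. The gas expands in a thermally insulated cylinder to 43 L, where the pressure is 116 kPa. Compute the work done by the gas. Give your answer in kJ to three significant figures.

Adiabatic: W = (P₁V₁ − P₂V₂)/(γ − 1) with γ = 7/5.
P₁V₁ = 7458 J, P₂V₂ = 4988 J.
W = (7458 − 4988) / 0.4 = 6174 J.

W ≈ 6.17 kJ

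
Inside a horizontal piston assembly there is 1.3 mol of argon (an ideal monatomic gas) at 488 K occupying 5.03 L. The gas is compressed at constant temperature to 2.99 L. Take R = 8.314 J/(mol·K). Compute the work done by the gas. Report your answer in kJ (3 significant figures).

Isothermal: W = nRT ln(V₂/V₁).
W = (1.3)(8.314)(488) × ln(2.99/5.03)
  = 5274 × -0.5201
W_by_gas = -2743 J.

W ≈ -2.74 kJ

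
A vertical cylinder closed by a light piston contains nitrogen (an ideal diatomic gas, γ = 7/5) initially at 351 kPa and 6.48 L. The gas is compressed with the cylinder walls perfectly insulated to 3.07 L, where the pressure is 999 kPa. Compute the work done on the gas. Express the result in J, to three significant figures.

Adiabatic: W = (P₁V₁ − P₂V₂)/(γ − 1) with γ = 7/5.
P₁V₁ = 2274 J, P₂V₂ = 3067 J.
W = (2274 − 3067) / 0.4 = -1981 J.
Work on gas = −W_by = 1981 J.

W ≈ 1980 J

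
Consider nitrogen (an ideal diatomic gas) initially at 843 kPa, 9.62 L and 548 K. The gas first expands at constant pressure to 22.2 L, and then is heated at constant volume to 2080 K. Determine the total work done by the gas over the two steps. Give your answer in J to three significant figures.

W_total ≈ 10600 J

Step 1 (isobaric): W = PΔV = (843 kPa)(22.2 − 9.62 L) = 10605 J.
Step 2 (isochoric): W = 0 (constant volume).
W_total = 10605 + 0 = 10605 J.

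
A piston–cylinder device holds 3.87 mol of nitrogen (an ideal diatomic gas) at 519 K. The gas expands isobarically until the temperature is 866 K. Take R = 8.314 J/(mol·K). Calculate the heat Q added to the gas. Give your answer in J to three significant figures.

Isobaric: W = nRΔT = (3.87)(8.314)(347) = 11165 J.
ΔU = nCᵥΔT with Cᵥ = 5R/2: ΔU = (3.87)(20.79)(347) = 27912 J.
Q = ΔU + W = 27912 + 11165 = 39077 J.

Q ≈ 39100 J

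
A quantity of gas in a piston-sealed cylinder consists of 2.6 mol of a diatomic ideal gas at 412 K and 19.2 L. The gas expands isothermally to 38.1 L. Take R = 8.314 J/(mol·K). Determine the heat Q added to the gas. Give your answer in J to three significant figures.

Isothermal ⇒ ΔU = 0, so Q = W = nRT ln(V₂/V₁).
Q = (2.6)(8.314)(412) ln(38.1/19.2) = 8906 × 0.6853 = 6103 J.

Q ≈ 6100 J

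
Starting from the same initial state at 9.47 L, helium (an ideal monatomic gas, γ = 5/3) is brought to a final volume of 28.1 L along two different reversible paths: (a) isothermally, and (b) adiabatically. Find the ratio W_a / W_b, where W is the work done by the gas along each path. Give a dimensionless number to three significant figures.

W_a / W_b ≈ 1.41

Path (a) isothermal: W = P₁V₁ ln(V₂/V₁) → W_a/(P₁V₁) = 1.088.
Path (b) adiabatic: W = P₁V₁(1 − (V₁/V₂)^(γ−1))/(γ−1) → W_b/(P₁V₁) = 0.7736.
W_a / W_b = 1.088 / 0.7736 = 1.406.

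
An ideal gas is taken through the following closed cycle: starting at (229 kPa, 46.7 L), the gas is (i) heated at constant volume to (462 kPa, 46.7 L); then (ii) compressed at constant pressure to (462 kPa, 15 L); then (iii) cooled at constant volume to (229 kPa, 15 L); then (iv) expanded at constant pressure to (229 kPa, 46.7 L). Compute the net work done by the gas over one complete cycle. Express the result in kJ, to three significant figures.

W_net ≈ -7.39 kJ

Constant-volume legs do no work.
W(ii) = (462)(15 − 46.7) = -14645 J; W(iv) = (229)(46.7 − 15) = 7259 J.
W_net = -14645 + 7259 = -7386 J (the counter-clockwise enclosed area).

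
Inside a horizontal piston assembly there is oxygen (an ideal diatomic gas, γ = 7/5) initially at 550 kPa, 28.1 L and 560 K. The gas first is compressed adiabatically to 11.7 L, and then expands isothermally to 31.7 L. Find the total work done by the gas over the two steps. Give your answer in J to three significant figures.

W_total ≈ 5650 J

Step 1 (adiabatic): W = (P₁V₁ − P₂V₂)/(γ−1) = (15455 − 21942)/0.4 = -16218 J.
After step 1: P = 1875 kPa, V = 11.7 L, T = 795.1 K.
Step 2 (isothermal): W = P₁V₁ ln(V₂/V₁) = (21942) ln(31.7/11.7) = 21870 J.
W_total = -16218 + 21870 = 5653 J.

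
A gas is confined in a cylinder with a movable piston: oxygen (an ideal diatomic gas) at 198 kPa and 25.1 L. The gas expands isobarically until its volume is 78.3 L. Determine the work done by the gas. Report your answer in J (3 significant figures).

Isobaric: W = P ΔV.
W = (198 kPa)(78.3 − 25.1 L) = (198)(53.2) = 10534 J.

W ≈ 10500 J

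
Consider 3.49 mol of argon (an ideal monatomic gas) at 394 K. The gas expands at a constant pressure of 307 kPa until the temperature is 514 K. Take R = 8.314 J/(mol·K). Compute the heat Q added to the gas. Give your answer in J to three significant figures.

Isobaric: W = nRΔT = (3.49)(8.314)(120) = 3482 J.
ΔU = nCᵥΔT with Cᵥ = 3R/2: ΔU = (3.49)(12.47)(120) = 5223 J.
Q = ΔU + W = 5223 + 3482 = 8705 J.

Q ≈ 8700 J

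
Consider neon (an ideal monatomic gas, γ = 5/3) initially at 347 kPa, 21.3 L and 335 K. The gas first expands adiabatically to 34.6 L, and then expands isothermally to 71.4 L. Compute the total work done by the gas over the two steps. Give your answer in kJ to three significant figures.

Step 1 (adiabatic): W = (P₁V₁ − P₂V₂)/(γ−1) = (7391 − 5349)/0.667 = 3064 J.
After step 1: P = 154.6 kPa, V = 34.6 L, T = 242.4 K.
Step 2 (isothermal): W = P₁V₁ ln(V₂/V₁) = (5349) ln(71.4/34.6) = 3875 J.
W_total = 3064 + 3875 = 6938 J.

W_total ≈ 6.94 kJ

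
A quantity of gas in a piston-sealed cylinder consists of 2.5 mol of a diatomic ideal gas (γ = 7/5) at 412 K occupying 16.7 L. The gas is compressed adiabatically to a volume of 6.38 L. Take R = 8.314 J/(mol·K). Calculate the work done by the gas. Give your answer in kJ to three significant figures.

Adiabatic: TV^(γ−1) = const with γ = 7/5.
T₂ = T₁ (V₁/V₂)^(γ−1) = 412 × (16.7/6.38)^0.4 = 412 × 1.469 = 605.4 K.
W_by = nCᵥ(T₁ − T₂) = (2.5)(20.79)(412 − 605.4) = -10050 J.

W ≈ -10.1 kJ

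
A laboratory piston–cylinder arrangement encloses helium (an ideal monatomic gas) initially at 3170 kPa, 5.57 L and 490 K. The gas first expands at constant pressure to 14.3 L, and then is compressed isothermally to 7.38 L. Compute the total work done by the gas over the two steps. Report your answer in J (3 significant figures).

W_total ≈ -2310 J

Step 1 (isobaric): W = PΔV = (3170 kPa)(14.3 − 5.57 L) = 27674 J.
After step 1: P = 3170 kPa, V = 14.3 L, T = 1258 K.
Step 2 (isothermal): W = P₁V₁ ln(V₂/V₁) = (45331) ln(7.38/14.3) = -29986 J.
W_total = 27674 − 29986 = -2312 J.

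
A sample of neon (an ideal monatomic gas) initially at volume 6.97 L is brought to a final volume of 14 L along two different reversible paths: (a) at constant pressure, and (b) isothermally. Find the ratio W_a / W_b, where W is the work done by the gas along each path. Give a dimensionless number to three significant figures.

Path (a) isobaric: W = P₁(V₂ − V₁) → W_a/(P₁V₁) = 1.009.
Path (b) isothermal: W = P₁V₁ ln(V₂/V₁) → W_b/(P₁V₁) = 0.6974.
W_a / W_b = 1.009 / 0.6974 = 1.446.

W_a / W_b ≈ 1.45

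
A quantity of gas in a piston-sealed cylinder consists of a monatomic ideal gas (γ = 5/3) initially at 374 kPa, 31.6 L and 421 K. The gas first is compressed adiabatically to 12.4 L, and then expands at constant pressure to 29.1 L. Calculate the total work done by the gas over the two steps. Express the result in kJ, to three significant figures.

W_total ≈ 14.3 kJ

Step 1 (adiabatic): W = (P₁V₁ − P₂V₂)/(γ−1) = (11818 − 22050)/0.667 = -15347 J.
After step 1: P = 1778 kPa, V = 12.4 L, T = 785.5 K.
Step 2 (isobaric): W = PΔV = (1778 kPa)(29.1 − 12.4 L) = 29696 J.
W_total = -15347 + 29696 = 14349 J.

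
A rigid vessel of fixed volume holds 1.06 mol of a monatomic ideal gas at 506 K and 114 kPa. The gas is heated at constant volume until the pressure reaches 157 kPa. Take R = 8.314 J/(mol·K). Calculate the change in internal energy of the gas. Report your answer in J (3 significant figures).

Constant volume ⇒ W = 0, so Q = ΔU = nCᵥΔT with Cᵥ = 3R/2 = 12.47 J/(mol·K).
At constant V, T₂/T₁ = P₂/P₁ ⇒ ΔT = T₁(P₂/P₁ − 1) = 506·(157/114 − 1) = 190.9 K.
ΔU = (1.06)(12.47)(190.9) = 2523 J.

ΔU ≈ 2520 J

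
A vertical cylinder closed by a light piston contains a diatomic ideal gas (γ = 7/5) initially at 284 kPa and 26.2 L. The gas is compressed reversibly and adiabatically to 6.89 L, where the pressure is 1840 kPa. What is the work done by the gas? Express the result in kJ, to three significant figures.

Adiabatic: W = (P₁V₁ − P₂V₂)/(γ − 1) with γ = 7/5.
P₁V₁ = 7441 J, P₂V₂ = 12678 J.
W = (7441 − 12678) / 0.4 = -13092 J.

W ≈ -13.1 kJ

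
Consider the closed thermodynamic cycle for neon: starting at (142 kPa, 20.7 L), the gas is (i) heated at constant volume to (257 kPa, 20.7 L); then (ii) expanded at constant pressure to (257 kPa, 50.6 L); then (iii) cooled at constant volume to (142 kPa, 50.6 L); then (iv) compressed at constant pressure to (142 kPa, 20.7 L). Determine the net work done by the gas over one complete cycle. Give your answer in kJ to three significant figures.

Constant-volume legs do no work.
W(ii) = (257)(50.6 − 20.7) = 7684 J; W(iv) = (142)(20.7 − 50.6) = -4246 J.
W_net = 7684 − 4246 = 3438 J (the clockwise enclosed area).

W_net ≈ 3.44 kJ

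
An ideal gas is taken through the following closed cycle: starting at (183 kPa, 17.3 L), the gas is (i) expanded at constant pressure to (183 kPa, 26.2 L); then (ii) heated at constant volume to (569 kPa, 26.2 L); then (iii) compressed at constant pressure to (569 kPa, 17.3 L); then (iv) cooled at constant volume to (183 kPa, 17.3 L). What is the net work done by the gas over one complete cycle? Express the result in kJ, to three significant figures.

W_net ≈ -3.44 kJ

Constant-volume legs do no work.
W(i) = (183)(26.2 − 17.3) = 1629 J; W(iii) = (569)(17.3 − 26.2) = -5064 J.
W_net = 1629 − 5064 = -3435 J (the counter-clockwise enclosed area).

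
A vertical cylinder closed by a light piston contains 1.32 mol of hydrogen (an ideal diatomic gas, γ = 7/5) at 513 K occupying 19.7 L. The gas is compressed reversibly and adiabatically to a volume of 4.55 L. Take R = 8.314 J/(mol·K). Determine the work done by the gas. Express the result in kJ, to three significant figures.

W ≈ -11.2 kJ

Adiabatic: TV^(γ−1) = const with γ = 7/5.
T₂ = T₁ (V₁/V₂)^(γ−1) = 513 × (19.7/4.55)^0.4 = 513 × 1.797 = 921.9 K.
W_by = nCᵥ(T₁ − T₂) = (1.32)(20.79)(513 − 921.9) = -11220 J.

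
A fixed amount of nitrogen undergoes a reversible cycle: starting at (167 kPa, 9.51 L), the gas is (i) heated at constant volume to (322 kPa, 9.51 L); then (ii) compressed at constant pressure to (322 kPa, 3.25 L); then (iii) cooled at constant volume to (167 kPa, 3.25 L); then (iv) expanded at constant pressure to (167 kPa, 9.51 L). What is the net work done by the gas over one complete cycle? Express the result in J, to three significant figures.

Constant-volume legs do no work.
W(ii) = (322)(3.25 − 9.51) = -2016 J; W(iv) = (167)(9.51 − 3.25) = 1045 J.
W_net = -2016 + 1045 = -970.3 J (the counter-clockwise enclosed area).

W_net ≈ -970 J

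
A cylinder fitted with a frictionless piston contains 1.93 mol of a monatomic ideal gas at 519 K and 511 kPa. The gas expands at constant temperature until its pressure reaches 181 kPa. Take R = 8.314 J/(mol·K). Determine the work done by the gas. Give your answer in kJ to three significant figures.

Isothermal process: W = nRT ln(V₂/V₁) = nRT ln(P₁/P₂).
W = (1.93)(8.314)(519) × ln(511/181)
  = 8328 × ln(2.823) = 8328 × 1.038
W_by_gas = 8643 J.

W ≈ 8.64 kJ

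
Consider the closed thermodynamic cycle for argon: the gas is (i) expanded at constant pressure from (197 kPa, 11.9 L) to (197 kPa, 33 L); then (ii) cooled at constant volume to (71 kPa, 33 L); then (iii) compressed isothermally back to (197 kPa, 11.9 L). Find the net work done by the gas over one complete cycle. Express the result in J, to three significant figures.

Leg (i): W = PΔV = (197)(33 − 11.9) = 4157 J.
Leg (ii): W = 0.
Leg (iii): W = PᵢVᵢ ln(V_f/Vᵢ) = (2343) ln(11.9/33) = -2390 J.
W_net = 4157 − 2390 = 1767 J.

W_net ≈ 1770 J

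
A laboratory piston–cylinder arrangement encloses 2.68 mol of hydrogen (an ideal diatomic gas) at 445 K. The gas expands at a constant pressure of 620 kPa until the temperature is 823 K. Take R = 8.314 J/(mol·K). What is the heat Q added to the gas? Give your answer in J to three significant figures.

Isobaric: W = nRΔT = (2.68)(8.314)(378) = 8422 J.
ΔU = nCᵥΔT with Cᵥ = 5R/2: ΔU = (2.68)(20.79)(378) = 21056 J.
Q = ΔU + W = 21056 + 8422 = 29478 J.

Q ≈ 29500 J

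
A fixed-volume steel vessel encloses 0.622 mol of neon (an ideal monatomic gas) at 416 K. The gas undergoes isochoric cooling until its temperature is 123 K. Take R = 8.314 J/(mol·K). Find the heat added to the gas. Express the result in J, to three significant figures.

Q ≈ -2270 J

Constant volume ⇒ W = 0, so Q = ΔU = nCᵥΔT with Cᵥ = 3R/2 = 12.47 J/(mol·K).
ΔU = (0.622)(12.47)(123 − 416) = -2273 J.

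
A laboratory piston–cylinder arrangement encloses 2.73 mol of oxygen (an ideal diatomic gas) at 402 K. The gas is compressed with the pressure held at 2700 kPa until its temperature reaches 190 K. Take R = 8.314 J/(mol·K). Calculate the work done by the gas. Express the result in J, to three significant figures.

W ≈ -4810 J

Isobaric: W = P ΔV = nR ΔT.
W = (2.73)(8.314)(190 − 402) = -4812 J.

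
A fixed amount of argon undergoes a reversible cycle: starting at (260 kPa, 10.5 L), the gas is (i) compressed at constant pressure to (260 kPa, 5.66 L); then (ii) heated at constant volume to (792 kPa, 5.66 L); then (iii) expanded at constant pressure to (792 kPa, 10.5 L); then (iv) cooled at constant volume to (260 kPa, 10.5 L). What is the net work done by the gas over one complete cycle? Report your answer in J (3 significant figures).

Constant-volume legs do no work.
W(i) = (260)(5.66 − 10.5) = -1258 J; W(iii) = (792)(10.5 − 5.66) = 3833 J.
W_net = -1258 + 3833 = 2575 J (the clockwise enclosed area).

W_net ≈ 2570 J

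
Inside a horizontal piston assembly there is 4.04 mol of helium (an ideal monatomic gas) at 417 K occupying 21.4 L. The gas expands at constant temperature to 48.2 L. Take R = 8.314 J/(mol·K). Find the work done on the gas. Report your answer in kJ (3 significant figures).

W ≈ -11.4 kJ

Isothermal: W = nRT ln(V₂/V₁).
W = (4.04)(8.314)(417) × ln(48.2/21.4)
  = 14006 × 0.812
W_by_gas = 11373 J; work on gas = −W_by = -11373 J.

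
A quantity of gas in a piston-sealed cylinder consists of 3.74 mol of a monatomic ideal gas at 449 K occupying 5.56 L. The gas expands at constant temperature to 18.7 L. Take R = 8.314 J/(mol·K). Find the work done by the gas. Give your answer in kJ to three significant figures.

Isothermal: W = nRT ln(V₂/V₁).
W = (3.74)(8.314)(449) × ln(18.7/5.56)
  = 13961 × 1.213
W_by_gas = 16934 J.

W ≈ 16.9 kJ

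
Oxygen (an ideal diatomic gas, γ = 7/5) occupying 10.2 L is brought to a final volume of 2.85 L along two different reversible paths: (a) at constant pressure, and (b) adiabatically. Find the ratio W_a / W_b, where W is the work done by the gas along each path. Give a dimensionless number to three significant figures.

Path (a) isobaric: W = P₁(V₂ − V₁) → W_a/(P₁V₁) = -0.7206.
Path (b) adiabatic: W = P₁V₁(1 − (V₁/V₂)^(γ−1))/(γ−1) → W_b/(P₁V₁) = -1.663.
W_a / W_b = -0.7206 / -1.663 = 0.4332.

W_a / W_b ≈ 0.433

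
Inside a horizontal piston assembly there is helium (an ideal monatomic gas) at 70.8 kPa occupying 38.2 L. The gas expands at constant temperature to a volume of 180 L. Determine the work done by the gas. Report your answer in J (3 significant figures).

W ≈ 4190 J

Isothermal: W = nRT ln(V₂/V₁) = P₁V₁ ln(V₂/V₁).
P₁V₁ = (70.8 kPa)(38.2 L) = 2705 J.
W = 2705 × ln(180/38.2) = 2705 × 1.55
W_by_gas = 4192 J.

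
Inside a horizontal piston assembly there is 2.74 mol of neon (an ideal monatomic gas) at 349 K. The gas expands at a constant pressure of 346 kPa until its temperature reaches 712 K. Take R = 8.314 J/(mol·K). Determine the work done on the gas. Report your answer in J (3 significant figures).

Isobaric: W = P ΔV = nR ΔT.
W = (2.74)(8.314)(712 − 349) = 8269 J.
Work on gas = −W_by = -8269 J.

W ≈ -8270 J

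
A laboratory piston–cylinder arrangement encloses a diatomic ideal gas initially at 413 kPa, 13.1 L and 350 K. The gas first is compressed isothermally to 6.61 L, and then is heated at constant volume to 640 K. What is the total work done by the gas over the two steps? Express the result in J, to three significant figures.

Step 1 (isothermal): W = P₁V₁ ln(V₂/V₁) = (5410) ln(6.61/13.1) = -3701 J.
Step 2 (isochoric): W = 0 (constant volume).
W_total = -3701 + 0 = -3701 J.

W_total ≈ -3700 J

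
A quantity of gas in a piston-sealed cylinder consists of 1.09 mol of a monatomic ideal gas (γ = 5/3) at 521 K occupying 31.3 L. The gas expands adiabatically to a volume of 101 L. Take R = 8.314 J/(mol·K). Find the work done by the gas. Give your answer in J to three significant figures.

Adiabatic: TV^(γ−1) = const with γ = 5/3.
T₂ = T₁ (V₁/V₂)^(γ−1) = 521 × (31.3/101)^0.667 = 521 × 0.4579 = 238.6 K.
W_by = nCᵥ(T₁ − T₂) = (1.09)(12.47)(521 − 238.6) = 3839 J.

W ≈ 3840 J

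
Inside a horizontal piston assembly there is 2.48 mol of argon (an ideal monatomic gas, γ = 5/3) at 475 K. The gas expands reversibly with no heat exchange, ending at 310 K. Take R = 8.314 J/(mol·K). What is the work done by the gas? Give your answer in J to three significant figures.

W ≈ 5100 J

Adiabatic ⇒ Q = 0, so W_by = −ΔU = nCᵥ(T₁ − T₂).
Cᵥ = 3R/2 = 12.47 J/(mol·K).
W = (2.48)(12.47)(475 − 310) = 5103 J.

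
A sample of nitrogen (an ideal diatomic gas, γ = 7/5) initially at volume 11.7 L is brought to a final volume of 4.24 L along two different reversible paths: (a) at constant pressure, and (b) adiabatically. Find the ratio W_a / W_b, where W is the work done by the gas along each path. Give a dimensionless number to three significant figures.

W_a / W_b ≈ 0.509

Path (a) isobaric: W = P₁(V₂ − V₁) → W_a/(P₁V₁) = -0.6376.
Path (b) adiabatic: W = P₁V₁(1 − (V₁/V₂)^(γ−1))/(γ−1) → W_b/(P₁V₁) = -1.252.
W_a / W_b = -0.6376 / -1.252 = 0.5093.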